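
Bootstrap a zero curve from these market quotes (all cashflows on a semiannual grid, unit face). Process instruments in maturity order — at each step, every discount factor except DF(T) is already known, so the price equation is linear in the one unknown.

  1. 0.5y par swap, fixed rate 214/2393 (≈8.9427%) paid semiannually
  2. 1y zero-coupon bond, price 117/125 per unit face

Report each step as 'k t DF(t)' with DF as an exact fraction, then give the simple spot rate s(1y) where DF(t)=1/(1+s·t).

1 1/2 2393/2500
2 1 117/125
s(1y) = (1/(117/125) − 1)/(1) = 8/117 ≈ 6.8376%

step 1 [0.5y] swap r/2=107/2393: DF=(1 − 107/2393·(0))/(1+107/2393) = 2393/2500 ≈ 0.957200
step 2 [1y] zero: DF = P = 117/125 ≈ 0.936000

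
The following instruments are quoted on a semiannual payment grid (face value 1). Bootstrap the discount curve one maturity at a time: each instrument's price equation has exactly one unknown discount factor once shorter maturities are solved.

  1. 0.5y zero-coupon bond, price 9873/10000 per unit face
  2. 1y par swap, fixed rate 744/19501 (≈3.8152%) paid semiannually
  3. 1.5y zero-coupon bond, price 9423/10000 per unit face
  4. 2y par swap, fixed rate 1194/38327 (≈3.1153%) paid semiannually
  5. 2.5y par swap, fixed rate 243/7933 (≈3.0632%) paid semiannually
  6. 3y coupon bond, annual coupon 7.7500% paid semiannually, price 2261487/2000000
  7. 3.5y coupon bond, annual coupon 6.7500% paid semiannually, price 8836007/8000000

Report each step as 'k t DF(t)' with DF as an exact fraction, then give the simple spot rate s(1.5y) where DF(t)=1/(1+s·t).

1 1/2 9873/10000
2 1 2407/2500
3 3/2 9423/10000
4 2 9403/10000
5 5/2 9271/10000
6 3 911/1000
7 7/2 8833/10000
s(1.5y) = (1/(9423/10000) − 1)/(3/2) = 1154/28269 ≈ 4.0822%

step 1 [0.5y] zero: DF = P = 9873/10000 ≈ 0.987300
step 2 [1y] swap r/2=372/19501: DF=(1 − 372/19501·(0.987300))/(1+372/19501) = 2407/2500 ≈ 0.962800
step 3 [1.5y] zero: DF = P = 9423/10000 ≈ 0.942300
step 4 [2y] swap r/2=597/38327: DF=(1 − 597/38327·(0.987300+0.962800+0.942300))/(1+597/38327) = 9403/10000 ≈ 0.940300
step 5 [2.5y] swap r/2=243/15866: DF=(1 − 243/15866·(0.987300+0.962800+0.942300+0.940300))/(1+243/15866) = 9271/10000 ≈ 0.927100
step 6 [3y] bond c/2=31/800: DF=(2261487/2000000 − 31/800·(0.987300+0.962800+0.942300+0.940300+0.927100))/(1+31/800) = 911/1000 ≈ 0.911000
step 7 [3.5y] bond c/2=27/800: DF=(8836007/8000000 − 27/800·(0.987300+0.962800+0.942300+0.940300+0.927100+0.911000))/(1+27/800) = 8833/10000 ≈ 0.883300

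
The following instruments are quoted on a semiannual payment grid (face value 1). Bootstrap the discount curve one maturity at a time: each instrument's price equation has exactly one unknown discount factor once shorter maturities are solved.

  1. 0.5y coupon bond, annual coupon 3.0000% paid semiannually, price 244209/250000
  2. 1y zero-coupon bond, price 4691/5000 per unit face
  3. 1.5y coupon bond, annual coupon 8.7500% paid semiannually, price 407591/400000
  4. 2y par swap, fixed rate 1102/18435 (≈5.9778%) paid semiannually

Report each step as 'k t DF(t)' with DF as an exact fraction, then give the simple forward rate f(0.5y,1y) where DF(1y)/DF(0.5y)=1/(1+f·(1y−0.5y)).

1 1/2 1203/1250
2 1 4691/5000
3 3/2 4483/5000
4 2 4449/5000
f(0.5y,1y) = ((1203/1250)/(4691/5000) − 1)/(1/2) = 242/4691 ≈ 5.1588%

step 1 [0.5y] bond c/2=3/200: DF=(244209/250000 − 3/200·(0))/(1+3/200) = 1203/1250 ≈ 0.962400
step 2 [1y] zero: DF = P = 4691/5000 ≈ 0.938200
step 3 [1.5y] bond c/2=7/160: DF=(407591/400000 − 7/160·(0.962400+0.938200))/(1+7/160) = 4483/5000 ≈ 0.896600
step 4 [2y] swap r/2=551/18435: DF=(1 − 551/18435·(0.962400+0.938200+0.896600))/(1+551/18435) = 4449/5000 ≈ 0.889800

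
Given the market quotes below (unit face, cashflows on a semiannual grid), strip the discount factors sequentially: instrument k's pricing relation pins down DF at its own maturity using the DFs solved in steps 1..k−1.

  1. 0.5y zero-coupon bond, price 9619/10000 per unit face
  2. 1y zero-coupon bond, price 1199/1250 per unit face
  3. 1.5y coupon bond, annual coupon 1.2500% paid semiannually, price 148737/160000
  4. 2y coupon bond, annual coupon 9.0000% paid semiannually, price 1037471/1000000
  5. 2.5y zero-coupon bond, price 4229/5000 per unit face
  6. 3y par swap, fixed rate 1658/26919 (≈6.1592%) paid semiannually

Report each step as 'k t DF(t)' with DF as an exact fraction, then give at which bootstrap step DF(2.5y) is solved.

1 1/2 9619/10000
2 1 1199/1250
3 3/2 9119/10000
4 2 2177/2500
5 5/2 4229/5000
6 3 4171/5000
DF(2.5y) is solved at step 5

step 1 [0.5y] zero: DF = P = 9619/10000 ≈ 0.961900
step 2 [1y] zero: DF = P = 1199/1250 ≈ 0.959200
step 3 [1.5y] bond c/2=1/160: DF=(148737/160000 − 1/160·(0.961900+0.959200))/(1+1/160) = 9119/10000 ≈ 0.911900
step 4 [2y] bond c/2=9/200: DF=(1037471/1000000 − 9/200·(0.961900+0.959200+0.911900))/(1+9/200) = 2177/2500 ≈ 0.870800
step 5 [2.5y] zero: DF = P = 4229/5000 ≈ 0.845800
step 6 [3y] swap r/2=829/26919: DF=(1 − 829/26919·(0.961900+0.959200+0.911900+0.870800+0.845800))/(1+829/26919) = 4171/5000 ≈ 0.834200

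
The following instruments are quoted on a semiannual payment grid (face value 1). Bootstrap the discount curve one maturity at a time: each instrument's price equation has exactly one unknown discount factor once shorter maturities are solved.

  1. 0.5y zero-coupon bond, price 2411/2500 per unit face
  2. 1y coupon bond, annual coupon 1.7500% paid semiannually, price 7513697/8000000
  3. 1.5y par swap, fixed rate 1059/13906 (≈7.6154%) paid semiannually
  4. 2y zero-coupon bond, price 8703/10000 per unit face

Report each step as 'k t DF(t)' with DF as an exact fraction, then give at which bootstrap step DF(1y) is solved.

step 1 [0.5y] zero: DF = P = 2411/2500 ≈ 0.964400
step 2 [1y] bond c/2=7/800: DF=(7513697/8000000 − 7/800·(0.964400))/(1+7/800) = 9227/10000 ≈ 0.922700
step 3 [1.5y] swap r/2=1059/27812: DF=(1 − 1059/27812·(0.964400+0.922700))/(1+1059/27812) = 8941/10000 ≈ 0.894100
step 4 [2y] zero: DF = P = 8703/10000 ≈ 0.870300

1 1/2 2411/2500
2 1 9227/10000
3 3/2 8941/10000
4 2 8703/10000
DF(1y) is solved at step 2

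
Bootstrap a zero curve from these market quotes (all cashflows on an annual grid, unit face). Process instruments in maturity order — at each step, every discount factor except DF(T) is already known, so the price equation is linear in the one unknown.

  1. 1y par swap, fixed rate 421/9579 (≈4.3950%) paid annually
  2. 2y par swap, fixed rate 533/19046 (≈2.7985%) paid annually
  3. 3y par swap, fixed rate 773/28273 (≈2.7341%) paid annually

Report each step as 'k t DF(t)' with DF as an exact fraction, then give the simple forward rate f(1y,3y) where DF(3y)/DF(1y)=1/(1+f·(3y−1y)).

1 1 9579/10000
2 2 9467/10000
3 3 9227/10000
f(1y,3y) = ((9579/10000)/(9227/10000) − 1)/(2) = 176/9227 ≈ 1.9074%

step 1 [1y] swap r/1=421/9579: DF=(1 − 421/9579·(0))/(1+421/9579) = 9579/10000 ≈ 0.957900
step 2 [2y] swap r/1=533/19046: DF=(1 − 533/19046·(0.957900))/(1+533/19046) = 9467/10000 ≈ 0.946700
step 3 [3y] swap r/1=773/28273: DF=(1 − 773/28273·(0.957900+0.946700))/(1+773/28273) = 9227/10000 ≈ 0.922700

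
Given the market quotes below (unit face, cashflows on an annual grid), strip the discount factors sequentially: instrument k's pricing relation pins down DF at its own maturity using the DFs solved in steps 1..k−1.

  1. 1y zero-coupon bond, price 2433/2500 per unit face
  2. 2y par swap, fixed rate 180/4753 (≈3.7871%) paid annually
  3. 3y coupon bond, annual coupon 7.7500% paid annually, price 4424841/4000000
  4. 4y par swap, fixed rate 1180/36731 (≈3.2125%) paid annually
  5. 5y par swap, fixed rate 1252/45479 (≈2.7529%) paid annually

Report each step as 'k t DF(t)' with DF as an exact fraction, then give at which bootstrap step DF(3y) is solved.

step 1 [1y] zero: DF = P = 2433/2500 ≈ 0.973200
step 2 [2y] swap r/1=180/4753: DF=(1 − 180/4753·(0.973200))/(1+180/4753) = 116/125 ≈ 0.928000
step 3 [3y] bond c/1=31/400: DF=(4424841/4000000 − 31/400·(0.973200+0.928000))/(1+31/400) = 8899/10000 ≈ 0.889900
step 4 [4y] swap r/1=1180/36731: DF=(1 − 1180/36731·(0.973200+0.928000+0.889900))/(1+1180/36731) = 441/500 ≈ 0.882000
step 5 [5y] swap r/1=1252/45479: DF=(1 − 1252/45479·(0.973200+0.928000+0.889900+0.882000))/(1+1252/45479) = 2187/2500 ≈ 0.874800

1 1 2433/2500
2 2 116/125
3 3 8899/10000
4 4 441/500
5 5 2187/2500
DF(3y) is solved at step 3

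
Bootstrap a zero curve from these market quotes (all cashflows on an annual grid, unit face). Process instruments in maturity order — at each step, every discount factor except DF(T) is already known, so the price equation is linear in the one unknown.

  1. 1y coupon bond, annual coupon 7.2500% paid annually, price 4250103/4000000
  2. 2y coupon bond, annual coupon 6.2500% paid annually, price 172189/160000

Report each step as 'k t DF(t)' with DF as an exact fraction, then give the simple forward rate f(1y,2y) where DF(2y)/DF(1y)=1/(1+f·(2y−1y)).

1 1 9907/10000
2 2 4773/5000
f(1y,2y) = ((9907/10000)/(4773/5000) − 1)/(1) = 361/9546 ≈ 3.7817%

step 1 [1y] bond c/1=29/400: DF=(4250103/4000000 − 29/400·(0))/(1+29/400) = 9907/10000 ≈ 0.990700
step 2 [2y] bond c/1=1/16: DF=(172189/160000 − 1/16·(0.990700))/(1+1/16) = 4773/5000 ≈ 0.954600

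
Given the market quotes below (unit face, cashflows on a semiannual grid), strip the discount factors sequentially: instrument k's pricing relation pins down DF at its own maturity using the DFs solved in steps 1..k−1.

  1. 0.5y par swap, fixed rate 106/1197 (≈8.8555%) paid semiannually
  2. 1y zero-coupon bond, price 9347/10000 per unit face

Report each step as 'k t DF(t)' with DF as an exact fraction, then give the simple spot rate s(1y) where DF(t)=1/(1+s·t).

1 1/2 1197/1250
2 1 9347/10000
s(1y) = (1/(9347/10000) − 1)/(1) = 653/9347 ≈ 6.9862%

step 1 [0.5y] swap r/2=53/1197: DF=(1 − 53/1197·(0))/(1+53/1197) = 1197/1250 ≈ 0.957600
step 2 [1y] zero: DF = P = 9347/10000 ≈ 0.934700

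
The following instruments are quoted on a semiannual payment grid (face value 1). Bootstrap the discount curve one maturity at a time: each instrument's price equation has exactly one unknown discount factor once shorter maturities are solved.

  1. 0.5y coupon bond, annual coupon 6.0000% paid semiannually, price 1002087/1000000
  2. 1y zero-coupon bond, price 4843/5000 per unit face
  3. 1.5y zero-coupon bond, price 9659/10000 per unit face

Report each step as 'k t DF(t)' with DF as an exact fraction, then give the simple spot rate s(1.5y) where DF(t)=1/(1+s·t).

1 1/2 9729/10000
2 1 4843/5000
3 3/2 9659/10000
s(1.5y) = (1/(9659/10000) − 1)/(3/2) = 682/28977 ≈ 2.3536%

step 1 [0.5y] bond c/2=3/100: DF=(1002087/1000000 − 3/100·(0))/(1+3/100) = 9729/10000 ≈ 0.972900
step 2 [1y] zero: DF = P = 4843/5000 ≈ 0.968600
step 3 [1.5y] zero: DF = P = 9659/10000 ≈ 0.965900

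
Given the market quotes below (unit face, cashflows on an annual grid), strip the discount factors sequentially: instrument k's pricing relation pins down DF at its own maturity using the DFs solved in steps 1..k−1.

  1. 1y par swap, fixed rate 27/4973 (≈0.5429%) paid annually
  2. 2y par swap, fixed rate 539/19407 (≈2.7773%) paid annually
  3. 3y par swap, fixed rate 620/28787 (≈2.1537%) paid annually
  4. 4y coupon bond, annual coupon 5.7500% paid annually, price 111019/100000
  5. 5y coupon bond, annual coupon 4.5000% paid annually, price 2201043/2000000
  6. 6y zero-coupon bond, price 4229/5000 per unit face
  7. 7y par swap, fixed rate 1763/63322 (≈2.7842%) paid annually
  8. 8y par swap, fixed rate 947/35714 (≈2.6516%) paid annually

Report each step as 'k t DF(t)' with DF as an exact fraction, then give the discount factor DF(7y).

1 1 4973/5000
2 2 9461/10000
3 3 469/500
4 4 8933/10000
5 5 8907/10000
6 6 4229/5000
7 7 8237/10000
8 8 4053/5000
DF(7y) = 8237/10000 ≈ 0.823700

step 1 [1y] swap r/1=27/4973: DF=(1 − 27/4973·(0))/(1+27/4973) = 4973/5000 ≈ 0.994600
step 2 [2y] swap r/1=539/19407: DF=(1 − 539/19407·(0.994600))/(1+539/19407) = 9461/10000 ≈ 0.946100
step 3 [3y] swap r/1=620/28787: DF=(1 − 620/28787·(0.994600+0.946100))/(1+620/28787) = 469/500 ≈ 0.938000
step 4 [4y] bond c/1=23/400: DF=(111019/100000 − 23/400·(0.994600+0.946100+0.938000))/(1+23/400) = 8933/10000 ≈ 0.893300
step 5 [5y] bond c/1=9/200: DF=(2201043/2000000 − 9/200·(0.994600+0.946100+0.938000+0.893300))/(1+9/200) = 8907/10000 ≈ 0.890700
step 6 [6y] zero: DF = P = 4229/5000 ≈ 0.845800
step 7 [7y] swap r/1=1763/63322: DF=(1 − 1763/63322·(0.994600+0.946100+0.938000+0.893300+0.890700+0.845800))/(1+1763/63322) = 8237/10000 ≈ 0.823700
step 8 [8y] swap r/1=947/35714: DF=(1 − 947/35714·(0.994600+0.946100+0.938000+0.893300+0.890700+0.845800+0.823700))/(1+947/35714) = 4053/5000 ≈ 0.810600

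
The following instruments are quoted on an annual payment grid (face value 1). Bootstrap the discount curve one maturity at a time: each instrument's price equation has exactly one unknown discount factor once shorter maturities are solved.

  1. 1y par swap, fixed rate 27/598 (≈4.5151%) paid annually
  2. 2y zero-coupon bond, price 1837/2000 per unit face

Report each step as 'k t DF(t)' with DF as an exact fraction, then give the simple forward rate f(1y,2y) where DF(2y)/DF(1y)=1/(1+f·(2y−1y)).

step 1 [1y] swap r/1=27/598: DF=(1 − 27/598·(0))/(1+27/598) = 598/625 ≈ 0.956800
step 2 [2y] zero: DF = P = 1837/2000 ≈ 0.918500

1 1 598/625
2 2 1837/2000
f(1y,2y) = ((598/625)/(1837/2000) − 1)/(1) = 383/9185 ≈ 4.1698%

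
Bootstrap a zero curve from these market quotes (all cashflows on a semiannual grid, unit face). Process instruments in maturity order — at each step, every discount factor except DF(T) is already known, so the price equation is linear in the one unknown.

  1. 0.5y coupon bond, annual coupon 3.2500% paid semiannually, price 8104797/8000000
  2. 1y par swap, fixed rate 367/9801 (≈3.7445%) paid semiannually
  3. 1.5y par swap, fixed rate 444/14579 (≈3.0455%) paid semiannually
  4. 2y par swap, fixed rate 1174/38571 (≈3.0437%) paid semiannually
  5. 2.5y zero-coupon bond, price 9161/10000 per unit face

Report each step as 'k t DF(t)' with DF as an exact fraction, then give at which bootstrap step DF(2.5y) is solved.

1 1/2 9969/10000
2 1 9633/10000
3 3/2 2389/2500
4 2 9413/10000
5 5/2 9161/10000
DF(2.5y) is solved at step 5

step 1 [0.5y] bond c/2=13/800: DF=(8104797/8000000 − 13/800·(0))/(1+13/800) = 9969/10000 ≈ 0.996900
step 2 [1y] swap r/2=367/19602: DF=(1 − 367/19602·(0.996900))/(1+367/19602) = 9633/10000 ≈ 0.963300
step 3 [1.5y] swap r/2=222/14579: DF=(1 − 222/14579·(0.996900+0.963300))/(1+222/14579) = 2389/2500 ≈ 0.955600
step 4 [2y] swap r/2=587/38571: DF=(1 − 587/38571·(0.996900+0.963300+0.955600))/(1+587/38571) = 9413/10000 ≈ 0.941300
step 5 [2.5y] zero: DF = P = 9161/10000 ≈ 0.916100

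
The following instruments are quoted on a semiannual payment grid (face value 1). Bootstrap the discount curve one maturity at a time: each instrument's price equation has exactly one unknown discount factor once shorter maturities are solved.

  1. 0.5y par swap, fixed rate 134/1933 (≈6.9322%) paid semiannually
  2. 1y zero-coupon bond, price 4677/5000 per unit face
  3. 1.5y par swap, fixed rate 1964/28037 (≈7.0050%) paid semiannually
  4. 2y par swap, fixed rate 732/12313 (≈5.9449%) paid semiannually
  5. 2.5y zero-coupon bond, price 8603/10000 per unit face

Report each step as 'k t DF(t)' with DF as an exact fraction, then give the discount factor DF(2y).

1 1/2 1933/2000
2 1 4677/5000
3 3/2 4509/5000
4 2 4451/5000
5 5/2 8603/10000
DF(2y) = 4451/5000 ≈ 0.890200

step 1 [0.5y] swap r/2=67/1933: DF=(1 − 67/1933·(0))/(1+67/1933) = 1933/2000 ≈ 0.966500
step 2 [1y] zero: DF = P = 4677/5000 ≈ 0.935400
step 3 [1.5y] swap r/2=982/28037: DF=(1 − 982/28037·(0.966500+0.935400))/(1+982/28037) = 4509/5000 ≈ 0.901800
step 4 [2y] swap r/2=366/12313: DF=(1 − 366/12313·(0.966500+0.935400+0.901800))/(1+366/12313) = 4451/5000 ≈ 0.890200
step 5 [2.5y] zero: DF = P = 8603/10000 ≈ 0.860300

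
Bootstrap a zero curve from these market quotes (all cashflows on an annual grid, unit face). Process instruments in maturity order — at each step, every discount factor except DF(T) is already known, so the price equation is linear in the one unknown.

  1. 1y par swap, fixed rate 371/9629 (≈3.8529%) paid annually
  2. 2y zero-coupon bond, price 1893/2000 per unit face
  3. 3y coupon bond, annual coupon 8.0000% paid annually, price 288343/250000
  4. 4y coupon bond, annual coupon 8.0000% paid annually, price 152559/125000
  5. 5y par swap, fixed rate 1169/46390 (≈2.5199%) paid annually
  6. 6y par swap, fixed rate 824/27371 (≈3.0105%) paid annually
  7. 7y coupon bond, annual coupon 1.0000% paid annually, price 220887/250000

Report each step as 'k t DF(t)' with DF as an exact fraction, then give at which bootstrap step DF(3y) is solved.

step 1 [1y] swap r/1=371/9629: DF=(1 − 371/9629·(0))/(1+371/9629) = 9629/10000 ≈ 0.962900
step 2 [2y] zero: DF = P = 1893/2000 ≈ 0.946500
step 3 [3y] bond c/1=2/25: DF=(288343/250000 − 2/25·(0.962900+0.946500))/(1+2/25) = 1853/2000 ≈ 0.926500
step 4 [4y] bond c/1=2/25: DF=(152559/125000 − 2/25·(0.962900+0.946500+0.926500))/(1+2/25) = 23/25 ≈ 0.920000
step 5 [5y] swap r/1=1169/46390: DF=(1 − 1169/46390·(0.962900+0.946500+0.926500+0.920000))/(1+1169/46390) = 8831/10000 ≈ 0.883100
step 6 [6y] swap r/1=824/27371: DF=(1 − 824/27371·(0.962900+0.946500+0.926500+0.920000+0.883100))/(1+824/27371) = 522/625 ≈ 0.835200
step 7 [7y] bond c/1=1/100: DF=(220887/250000 − 1/100·(0.962900+0.946500+0.926500+0.920000+0.883100+0.835200))/(1+1/100) = 4103/5000 ≈ 0.820600

1 1 9629/10000
2 2 1893/2000
3 3 1853/2000
4 4 23/25
5 5 8831/10000
6 6 522/625
7 7 4103/5000
DF(3y) is solved at step 3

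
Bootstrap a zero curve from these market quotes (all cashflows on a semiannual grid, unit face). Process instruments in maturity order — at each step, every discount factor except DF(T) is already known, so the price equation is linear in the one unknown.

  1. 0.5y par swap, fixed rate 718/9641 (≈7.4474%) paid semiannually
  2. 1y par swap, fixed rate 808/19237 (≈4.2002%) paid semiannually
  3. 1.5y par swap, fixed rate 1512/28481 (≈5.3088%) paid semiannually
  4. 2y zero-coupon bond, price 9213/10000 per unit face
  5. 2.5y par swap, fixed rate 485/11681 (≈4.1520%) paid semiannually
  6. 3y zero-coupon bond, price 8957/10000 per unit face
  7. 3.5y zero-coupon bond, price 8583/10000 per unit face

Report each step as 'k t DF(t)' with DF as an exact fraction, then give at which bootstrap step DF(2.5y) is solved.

step 1 [0.5y] swap r/2=359/9641: DF=(1 − 359/9641·(0))/(1+359/9641) = 9641/10000 ≈ 0.964100
step 2 [1y] swap r/2=404/19237: DF=(1 − 404/19237·(0.964100))/(1+404/19237) = 2399/2500 ≈ 0.959600
step 3 [1.5y] swap r/2=756/28481: DF=(1 − 756/28481·(0.964100+0.959600))/(1+756/28481) = 2311/2500 ≈ 0.924400
step 4 [2y] zero: DF = P = 9213/10000 ≈ 0.921300
step 5 [2.5y] swap r/2=485/23362: DF=(1 − 485/23362·(0.964100+0.959600+0.924400+0.921300))/(1+485/23362) = 903/1000 ≈ 0.903000
step 6 [3y] zero: DF = P = 8957/10000 ≈ 0.895700
step 7 [3.5y] zero: DF = P = 8583/10000 ≈ 0.858300

1 1/2 9641/10000
2 1 2399/2500
3 3/2 2311/2500
4 2 9213/10000
5 5/2 903/1000
6 3 8957/10000
7 7/2 8583/10000
DF(2.5y) is solved at step 5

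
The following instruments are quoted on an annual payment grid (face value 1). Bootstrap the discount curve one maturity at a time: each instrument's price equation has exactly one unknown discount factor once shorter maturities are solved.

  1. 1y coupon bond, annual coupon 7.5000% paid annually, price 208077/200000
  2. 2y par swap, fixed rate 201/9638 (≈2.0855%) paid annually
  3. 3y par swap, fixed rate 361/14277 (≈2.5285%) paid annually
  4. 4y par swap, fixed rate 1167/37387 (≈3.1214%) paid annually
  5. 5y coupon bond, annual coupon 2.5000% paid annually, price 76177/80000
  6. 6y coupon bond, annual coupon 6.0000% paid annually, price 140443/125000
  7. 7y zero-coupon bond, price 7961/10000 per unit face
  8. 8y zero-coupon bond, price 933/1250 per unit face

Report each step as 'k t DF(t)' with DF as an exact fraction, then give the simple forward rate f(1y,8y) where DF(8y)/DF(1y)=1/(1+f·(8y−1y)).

1 1 4839/5000
2 2 4799/5000
3 3 4639/5000
4 4 8833/10000
5 5 4189/5000
6 6 8009/10000
7 7 7961/10000
8 8 933/1250
f(1y,8y) = ((4839/5000)/(933/1250) − 1)/(7) = 369/8708 ≈ 4.2375%

step 1 [1y] bond c/1=3/40: DF=(208077/200000 − 3/40·(0))/(1+3/40) = 4839/5000 ≈ 0.967800
step 2 [2y] swap r/1=201/9638: DF=(1 − 201/9638·(0.967800))/(1+201/9638) = 4799/5000 ≈ 0.959800
step 3 [3y] swap r/1=361/14277: DF=(1 − 361/14277·(0.967800+0.959800))/(1+361/14277) = 4639/5000 ≈ 0.927800
step 4 [4y] swap r/1=1167/37387: DF=(1 − 1167/37387·(0.967800+0.959800+0.927800))/(1+1167/37387) = 8833/10000 ≈ 0.883300
step 5 [5y] bond c/1=1/40: DF=(76177/80000 − 1/40·(0.967800+0.959800+0.927800+0.883300))/(1+1/40) = 4189/5000 ≈ 0.837800
step 6 [6y] bond c/1=3/50: DF=(140443/125000 − 3/50·(0.967800+0.959800+0.927800+0.883300+0.837800))/(1+3/50) = 8009/10000 ≈ 0.800900
step 7 [7y] zero: DF = P = 7961/10000 ≈ 0.796100
step 8 [8y] zero: DF = P = 933/1250 ≈ 0.746400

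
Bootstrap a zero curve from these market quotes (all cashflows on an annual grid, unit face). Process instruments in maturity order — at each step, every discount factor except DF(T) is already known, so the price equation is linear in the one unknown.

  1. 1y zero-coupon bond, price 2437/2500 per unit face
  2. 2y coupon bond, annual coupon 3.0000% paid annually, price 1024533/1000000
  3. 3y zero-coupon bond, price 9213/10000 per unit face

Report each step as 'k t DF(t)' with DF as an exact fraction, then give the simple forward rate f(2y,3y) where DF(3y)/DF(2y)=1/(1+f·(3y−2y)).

step 1 [1y] zero: DF = P = 2437/2500 ≈ 0.974800
step 2 [2y] bond c/1=3/100: DF=(1024533/1000000 − 3/100·(0.974800))/(1+3/100) = 9663/10000 ≈ 0.966300
step 3 [3y] zero: DF = P = 9213/10000 ≈ 0.921300

1 1 2437/2500
2 2 9663/10000
3 3 9213/10000
f(2y,3y) = ((9663/10000)/(9213/10000) − 1)/(1) = 150/3071 ≈ 4.8844%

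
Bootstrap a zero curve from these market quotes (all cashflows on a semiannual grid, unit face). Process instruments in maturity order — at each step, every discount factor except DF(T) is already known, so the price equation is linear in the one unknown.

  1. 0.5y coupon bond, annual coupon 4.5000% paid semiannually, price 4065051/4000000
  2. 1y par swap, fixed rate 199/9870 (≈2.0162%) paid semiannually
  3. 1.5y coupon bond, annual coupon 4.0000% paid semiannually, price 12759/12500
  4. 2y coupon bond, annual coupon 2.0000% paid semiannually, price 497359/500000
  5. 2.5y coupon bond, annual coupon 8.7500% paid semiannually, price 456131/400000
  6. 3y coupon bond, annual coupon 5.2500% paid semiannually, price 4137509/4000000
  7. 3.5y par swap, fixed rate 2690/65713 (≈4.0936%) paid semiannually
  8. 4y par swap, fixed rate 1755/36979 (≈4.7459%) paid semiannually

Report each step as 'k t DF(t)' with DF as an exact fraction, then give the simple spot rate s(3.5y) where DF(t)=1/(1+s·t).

1 1/2 9939/10000
2 1 9801/10000
3 3/2 481/500
4 2 4779/5000
5 5/2 4647/5000
6 3 4423/5000
7 7/2 1731/2000
8 4 1649/2000
s(3.5y) = (1/(1731/2000) − 1)/(7/2) = 538/12117 ≈ 4.4400%

step 1 [0.5y] bond c/2=9/400: DF=(4065051/4000000 − 9/400·(0))/(1+9/400) = 9939/10000 ≈ 0.993900
step 2 [1y] swap r/2=199/19740: DF=(1 − 199/19740·(0.993900))/(1+199/19740) = 9801/10000 ≈ 0.980100
step 3 [1.5y] bond c/2=1/50: DF=(12759/12500 − 1/50·(0.993900+0.980100))/(1+1/50) = 481/500 ≈ 0.962000
step 4 [2y] bond c/2=1/100: DF=(497359/500000 − 1/100·(0.993900+0.980100+0.962000))/(1+1/100) = 4779/5000 ≈ 0.955800
step 5 [2.5y] bond c/2=7/160: DF=(456131/400000 − 7/160·(0.993900+0.980100+0.962000+0.955800))/(1+7/160) = 4647/5000 ≈ 0.929400
step 6 [3y] bond c/2=21/800: DF=(4137509/4000000 − 21/800·(0.993900+0.980100+0.962000+0.955800+0.929400))/(1+21/800) = 4423/5000 ≈ 0.884600
step 7 [3.5y] swap r/2=1345/65713: DF=(1 − 1345/65713·(0.993900+0.980100+0.962000+0.955800+0.929400+0.884600))/(1+1345/65713) = 1731/2000 ≈ 0.865500
step 8 [4y] swap r/2=1755/73958: DF=(1 − 1755/73958·(0.993900+0.980100+0.962000+0.955800+0.929400+0.884600+0.865500))/(1+1755/73958) = 1649/2000 ≈ 0.824500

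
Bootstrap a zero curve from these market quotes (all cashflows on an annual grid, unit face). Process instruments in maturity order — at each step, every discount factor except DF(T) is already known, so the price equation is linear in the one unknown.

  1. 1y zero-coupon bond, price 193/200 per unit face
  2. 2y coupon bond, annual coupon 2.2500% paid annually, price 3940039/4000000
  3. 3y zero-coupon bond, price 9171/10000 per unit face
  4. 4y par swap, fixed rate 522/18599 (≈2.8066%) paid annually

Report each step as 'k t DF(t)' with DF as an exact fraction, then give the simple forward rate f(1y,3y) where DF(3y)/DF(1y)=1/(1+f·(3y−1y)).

1 1 193/200
2 2 9421/10000
3 3 9171/10000
4 4 2239/2500
f(1y,3y) = ((193/200)/(9171/10000) − 1)/(2) = 479/18342 ≈ 2.6115%

step 1 [1y] zero: DF = P = 193/200 ≈ 0.965000
step 2 [2y] bond c/1=9/400: DF=(3940039/4000000 − 9/400·(0.965000))/(1+9/400) = 9421/10000 ≈ 0.942100
step 3 [3y] zero: DF = P = 9171/10000 ≈ 0.917100
step 4 [4y] swap r/1=522/18599: DF=(1 − 522/18599·(0.965000+0.942100+0.917100))/(1+522/18599) = 2239/2500 ≈ 0.895600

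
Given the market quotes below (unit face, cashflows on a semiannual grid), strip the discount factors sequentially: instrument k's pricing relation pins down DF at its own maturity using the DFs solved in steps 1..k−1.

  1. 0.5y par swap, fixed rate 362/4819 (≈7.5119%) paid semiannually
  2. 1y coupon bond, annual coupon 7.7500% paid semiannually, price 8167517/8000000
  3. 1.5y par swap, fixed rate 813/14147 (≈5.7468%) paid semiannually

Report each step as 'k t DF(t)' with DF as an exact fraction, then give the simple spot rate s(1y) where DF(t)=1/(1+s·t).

1 1/2 4819/5000
2 1 9469/10000
3 3/2 9187/10000
s(1y) = (1/(9469/10000) − 1)/(1) = 531/9469 ≈ 5.6078%

step 1 [0.5y] swap r/2=181/4819: DF=(1 − 181/4819·(0))/(1+181/4819) = 4819/5000 ≈ 0.963800
step 2 [1y] bond c/2=31/800: DF=(8167517/8000000 − 31/800·(0.963800))/(1+31/800) = 9469/10000 ≈ 0.946900
step 3 [1.5y] swap r/2=813/28294: DF=(1 − 813/28294·(0.963800+0.946900))/(1+813/28294) = 9187/10000 ≈ 0.918700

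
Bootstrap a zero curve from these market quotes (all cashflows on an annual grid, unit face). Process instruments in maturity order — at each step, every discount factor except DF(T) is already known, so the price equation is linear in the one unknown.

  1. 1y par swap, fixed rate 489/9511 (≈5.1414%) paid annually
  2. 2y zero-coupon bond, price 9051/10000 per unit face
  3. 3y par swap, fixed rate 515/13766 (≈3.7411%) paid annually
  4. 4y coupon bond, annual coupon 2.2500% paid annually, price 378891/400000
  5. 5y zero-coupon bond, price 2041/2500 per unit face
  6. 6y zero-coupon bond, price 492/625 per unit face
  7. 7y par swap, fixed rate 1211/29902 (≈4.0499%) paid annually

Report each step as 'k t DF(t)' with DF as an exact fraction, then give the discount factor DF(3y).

1 1 9511/10000
2 2 9051/10000
3 3 897/1000
4 4 4329/5000
5 5 2041/2500
6 6 492/625
7 7 3789/5000
DF(3y) = 897/1000 ≈ 0.897000

step 1 [1y] swap r/1=489/9511: DF=(1 − 489/9511·(0))/(1+489/9511) = 9511/10000 ≈ 0.951100
step 2 [2y] zero: DF = P = 9051/10000 ≈ 0.905100
step 3 [3y] swap r/1=515/13766: DF=(1 − 515/13766·(0.951100+0.905100))/(1+515/13766) = 897/1000 ≈ 0.897000
step 4 [4y] bond c/1=9/400: DF=(378891/400000 − 9/400·(0.951100+0.905100+0.897000))/(1+9/400) = 4329/5000 ≈ 0.865800
step 5 [5y] zero: DF = P = 2041/2500 ≈ 0.816400
step 6 [6y] zero: DF = P = 492/625 ≈ 0.787200
step 7 [7y] swap r/1=1211/29902: DF=(1 − 1211/29902·(0.951100+0.905100+0.897000+0.865800+0.816400+0.787200))/(1+1211/29902) = 3789/5000 ≈ 0.757800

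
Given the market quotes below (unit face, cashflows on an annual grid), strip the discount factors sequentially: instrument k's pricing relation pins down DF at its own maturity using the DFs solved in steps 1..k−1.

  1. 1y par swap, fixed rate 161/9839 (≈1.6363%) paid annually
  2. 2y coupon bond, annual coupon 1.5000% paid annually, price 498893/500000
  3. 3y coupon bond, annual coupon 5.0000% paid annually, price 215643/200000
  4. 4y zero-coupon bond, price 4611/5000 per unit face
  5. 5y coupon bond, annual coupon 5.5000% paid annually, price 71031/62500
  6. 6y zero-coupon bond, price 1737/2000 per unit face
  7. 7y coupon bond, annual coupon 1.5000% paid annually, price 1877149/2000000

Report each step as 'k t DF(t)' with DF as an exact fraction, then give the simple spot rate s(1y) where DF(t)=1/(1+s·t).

step 1 [1y] swap r/1=161/9839: DF=(1 − 161/9839·(0))/(1+161/9839) = 9839/10000 ≈ 0.983900
step 2 [2y] bond c/1=3/200: DF=(498893/500000 − 3/200·(0.983900))/(1+3/200) = 1937/2000 ≈ 0.968500
step 3 [3y] bond c/1=1/20: DF=(215643/200000 − 1/20·(0.983900+0.968500))/(1+1/20) = 9339/10000 ≈ 0.933900
step 4 [4y] zero: DF = P = 4611/5000 ≈ 0.922200
step 5 [5y] bond c/1=11/200: DF=(71031/62500 − 11/200·(0.983900+0.968500+0.933900+0.922200))/(1+11/200) = 8787/10000 ≈ 0.878700
step 6 [6y] zero: DF = P = 1737/2000 ≈ 0.868500
step 7 [7y] bond c/1=3/200: DF=(1877149/2000000 − 3/200·(0.983900+0.968500+0.933900+0.922200+0.878700+0.868500))/(1+3/200) = 4213/5000 ≈ 0.842600

1 1 9839/10000
2 2 1937/2000
3 3 9339/10000
4 4 4611/5000
5 5 8787/10000
6 6 1737/2000
7 7 4213/5000
s(1y) = (1/(9839/10000) − 1)/(1) = 161/9839 ≈ 1.6363%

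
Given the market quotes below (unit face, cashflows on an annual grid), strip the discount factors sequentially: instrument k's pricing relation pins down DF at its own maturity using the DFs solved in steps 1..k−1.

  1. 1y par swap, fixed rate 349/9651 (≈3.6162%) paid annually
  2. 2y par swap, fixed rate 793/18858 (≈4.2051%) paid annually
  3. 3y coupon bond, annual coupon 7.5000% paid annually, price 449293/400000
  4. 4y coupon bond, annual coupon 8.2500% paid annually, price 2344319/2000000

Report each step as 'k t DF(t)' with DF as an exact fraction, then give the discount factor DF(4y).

step 1 [1y] swap r/1=349/9651: DF=(1 − 349/9651·(0))/(1+349/9651) = 9651/10000 ≈ 0.965100
step 2 [2y] swap r/1=793/18858: DF=(1 − 793/18858·(0.965100))/(1+793/18858) = 9207/10000 ≈ 0.920700
step 3 [3y] bond c/1=3/40: DF=(449293/400000 − 3/40·(0.965100+0.920700))/(1+3/40) = 9133/10000 ≈ 0.913300
step 4 [4y] bond c/1=33/400: DF=(2344319/2000000 − 33/400·(0.965100+0.920700+0.913300))/(1+33/400) = 1739/2000 ≈ 0.869500

1 1 9651/10000
2 2 9207/10000
3 3 9133/10000
4 4 1739/2000
DF(4y) = 1739/2000 ≈ 0.869500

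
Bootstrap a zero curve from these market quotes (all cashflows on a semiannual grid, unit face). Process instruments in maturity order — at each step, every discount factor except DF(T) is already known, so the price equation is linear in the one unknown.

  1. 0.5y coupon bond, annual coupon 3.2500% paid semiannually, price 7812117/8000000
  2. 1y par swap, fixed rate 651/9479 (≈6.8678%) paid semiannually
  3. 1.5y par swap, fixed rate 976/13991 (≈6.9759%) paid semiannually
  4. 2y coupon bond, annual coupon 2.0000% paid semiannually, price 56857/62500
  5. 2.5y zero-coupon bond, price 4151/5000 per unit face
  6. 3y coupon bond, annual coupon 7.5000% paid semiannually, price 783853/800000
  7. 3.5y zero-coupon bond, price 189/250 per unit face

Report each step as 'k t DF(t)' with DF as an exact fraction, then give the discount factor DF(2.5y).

1 1/2 9609/10000
2 1 9349/10000
3 3/2 564/625
4 2 873/1000
5 5/2 4151/5000
6 3 7817/10000
7 7/2 189/250
DF(2.5y) = 4151/5000 ≈ 0.830200

step 1 [0.5y] bond c/2=13/800: DF=(7812117/8000000 − 13/800·(0))/(1+13/800) = 9609/10000 ≈ 0.960900
step 2 [1y] swap r/2=651/18958: DF=(1 − 651/18958·(0.960900))/(1+651/18958) = 9349/10000 ≈ 0.934900
step 3 [1.5y] swap r/2=488/13991: DF=(1 − 488/13991·(0.960900+0.934900))/(1+488/13991) = 564/625 ≈ 0.902400
step 4 [2y] bond c/2=1/100: DF=(56857/62500 − 1/100·(0.960900+0.934900+0.902400))/(1+1/100) = 873/1000 ≈ 0.873000
step 5 [2.5y] zero: DF = P = 4151/5000 ≈ 0.830200
step 6 [3y] bond c/2=3/80: DF=(783853/800000 − 3/80·(0.960900+0.934900+0.902400+0.873000+0.830200))/(1+3/80) = 7817/10000 ≈ 0.781700
step 7 [3.5y] zero: DF = P = 189/250 ≈ 0.756000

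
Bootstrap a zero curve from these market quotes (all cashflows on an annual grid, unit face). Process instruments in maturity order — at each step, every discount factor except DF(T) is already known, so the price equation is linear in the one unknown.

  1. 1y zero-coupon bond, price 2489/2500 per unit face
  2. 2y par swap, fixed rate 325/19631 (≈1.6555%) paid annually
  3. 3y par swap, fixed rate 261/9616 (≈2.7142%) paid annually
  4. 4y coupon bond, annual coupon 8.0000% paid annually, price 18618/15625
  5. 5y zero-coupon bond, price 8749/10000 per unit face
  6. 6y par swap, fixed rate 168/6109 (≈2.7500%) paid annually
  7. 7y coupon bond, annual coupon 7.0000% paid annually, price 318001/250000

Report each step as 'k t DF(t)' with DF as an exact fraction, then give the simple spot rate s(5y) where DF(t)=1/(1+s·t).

1 1 2489/2500
2 2 387/400
3 3 9217/10000
4 4 556/625
5 5 8749/10000
6 6 1061/1250
7 7 8291/10000
s(5y) = (1/(8749/10000) − 1)/(5) = 1251/43745 ≈ 2.8598%

step 1 [1y] zero: DF = P = 2489/2500 ≈ 0.995600
step 2 [2y] swap r/1=325/19631: DF=(1 − 325/19631·(0.995600))/(1+325/19631) = 387/400 ≈ 0.967500
step 3 [3y] swap r/1=261/9616: DF=(1 − 261/9616·(0.995600+0.967500))/(1+261/9616) = 9217/10000 ≈ 0.921700
step 4 [4y] bond c/1=2/25: DF=(18618/15625 − 2/25·(0.995600+0.967500+0.921700))/(1+2/25) = 556/625 ≈ 0.889600
step 5 [5y] zero: DF = P = 8749/10000 ≈ 0.874900
step 6 [6y] swap r/1=168/6109: DF=(1 − 168/6109·(0.995600+0.967500+0.921700+0.889600+0.874900))/(1+168/6109) = 1061/1250 ≈ 0.848800
step 7 [7y] bond c/1=7/100: DF=(318001/250000 − 7/100·(0.995600+0.967500+0.921700+0.889600+0.874900+0.848800))/(1+7/100) = 8291/10000 ≈ 0.829100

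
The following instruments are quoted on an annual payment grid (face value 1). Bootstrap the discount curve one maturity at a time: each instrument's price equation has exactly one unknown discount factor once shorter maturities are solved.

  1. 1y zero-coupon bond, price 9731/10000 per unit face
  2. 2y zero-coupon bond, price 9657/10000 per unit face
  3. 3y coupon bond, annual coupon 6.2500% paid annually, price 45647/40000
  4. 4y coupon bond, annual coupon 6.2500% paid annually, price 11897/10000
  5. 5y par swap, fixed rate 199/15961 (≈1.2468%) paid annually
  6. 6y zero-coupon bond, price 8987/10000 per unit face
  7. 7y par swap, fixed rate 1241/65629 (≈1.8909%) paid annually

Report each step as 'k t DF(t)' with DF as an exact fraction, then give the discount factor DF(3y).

1 1 9731/10000
2 2 9657/10000
3 3 24/25
4 4 2373/2500
5 5 9403/10000
6 6 8987/10000
7 7 8759/10000
DF(3y) = 24/25 ≈ 0.960000

step 1 [1y] zero: DF = P = 9731/10000 ≈ 0.973100
step 2 [2y] zero: DF = P = 9657/10000 ≈ 0.965700
step 3 [3y] bond c/1=1/16: DF=(45647/40000 − 1/16·(0.973100+0.965700))/(1+1/16) = 24/25 ≈ 0.960000
step 4 [4y] bond c/1=1/16: DF=(11897/10000 − 1/16·(0.973100+0.965700+0.960000))/(1+1/16) = 2373/2500 ≈ 0.949200
step 5 [5y] swap r/1=199/15961: DF=(1 − 199/15961·(0.973100+0.965700+0.960000+0.949200))/(1+199/15961) = 9403/10000 ≈ 0.940300
step 6 [6y] zero: DF = P = 8987/10000 ≈ 0.898700
step 7 [7y] swap r/1=1241/65629: DF=(1 − 1241/65629·(0.973100+0.965700+0.960000+0.949200+0.940300+0.898700))/(1+1241/65629) = 8759/10000 ≈ 0.875900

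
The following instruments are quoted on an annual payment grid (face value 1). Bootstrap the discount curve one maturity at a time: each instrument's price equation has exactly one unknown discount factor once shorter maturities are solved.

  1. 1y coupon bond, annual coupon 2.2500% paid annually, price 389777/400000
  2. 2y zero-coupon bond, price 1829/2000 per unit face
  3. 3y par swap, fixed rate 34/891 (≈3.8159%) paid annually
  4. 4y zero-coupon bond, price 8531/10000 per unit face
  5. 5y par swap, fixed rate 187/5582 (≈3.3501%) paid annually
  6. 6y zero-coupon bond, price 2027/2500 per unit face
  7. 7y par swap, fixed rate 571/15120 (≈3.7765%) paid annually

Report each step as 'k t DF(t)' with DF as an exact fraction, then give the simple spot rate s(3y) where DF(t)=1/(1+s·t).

1 1 953/1000
2 2 1829/2000
3 3 4473/5000
4 4 8531/10000
5 5 1063/1250
6 6 2027/2500
7 7 1929/2500
s(3y) = (1/(4473/5000) − 1)/(3) = 527/13419 ≈ 3.9273%

step 1 [1y] bond c/1=9/400: DF=(389777/400000 − 9/400·(0))/(1+9/400) = 953/1000 ≈ 0.953000
step 2 [2y] zero: DF = P = 1829/2000 ≈ 0.914500
step 3 [3y] swap r/1=34/891: DF=(1 − 34/891·(0.953000+0.914500))/(1+34/891) = 4473/5000 ≈ 0.894600
step 4 [4y] zero: DF = P = 8531/10000 ≈ 0.853100
step 5 [5y] swap r/1=187/5582: DF=(1 − 187/5582·(0.953000+0.914500+0.894600+0.853100))/(1+187/5582) = 1063/1250 ≈ 0.850400
step 6 [6y] zero: DF = P = 2027/2500 ≈ 0.810800
step 7 [7y] swap r/1=571/15120: DF=(1 − 571/15120·(0.953000+0.914500+0.894600+0.853100+0.850400+0.810800))/(1+571/15120) = 1929/2500 ≈ 0.771600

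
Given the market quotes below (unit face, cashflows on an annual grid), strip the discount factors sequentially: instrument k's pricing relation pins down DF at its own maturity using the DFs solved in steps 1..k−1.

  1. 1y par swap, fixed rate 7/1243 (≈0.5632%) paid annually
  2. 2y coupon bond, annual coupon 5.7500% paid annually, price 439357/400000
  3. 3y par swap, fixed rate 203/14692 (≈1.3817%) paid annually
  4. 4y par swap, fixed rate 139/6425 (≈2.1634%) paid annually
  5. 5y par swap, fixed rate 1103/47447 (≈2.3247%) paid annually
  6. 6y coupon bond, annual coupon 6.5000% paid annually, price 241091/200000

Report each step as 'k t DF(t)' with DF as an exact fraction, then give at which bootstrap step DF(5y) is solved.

1 1 1243/1250
2 2 4923/5000
3 3 4797/5000
4 4 4583/5000
5 5 8897/10000
6 6 8423/10000
DF(5y) is solved at step 5

step 1 [1y] swap r/1=7/1243: DF=(1 − 7/1243·(0))/(1+7/1243) = 1243/1250 ≈ 0.994400
step 2 [2y] bond c/1=23/400: DF=(439357/400000 − 23/400·(0.994400))/(1+23/400) = 4923/5000 ≈ 0.984600
step 3 [3y] swap r/1=203/14692: DF=(1 − 203/14692·(0.994400+0.984600))/(1+203/14692) = 4797/5000 ≈ 0.959400
step 4 [4y] swap r/1=139/6425: DF=(1 − 139/6425·(0.994400+0.984600+0.959400))/(1+139/6425) = 4583/5000 ≈ 0.916600
step 5 [5y] swap r/1=1103/47447: DF=(1 − 1103/47447·(0.994400+0.984600+0.959400+0.916600))/(1+1103/47447) = 8897/10000 ≈ 0.889700
step 6 [6y] bond c/1=13/200: DF=(241091/200000 − 13/200·(0.994400+0.984600+0.959400+0.916600+0.889700))/(1+13/200) = 8423/10000 ≈ 0.842300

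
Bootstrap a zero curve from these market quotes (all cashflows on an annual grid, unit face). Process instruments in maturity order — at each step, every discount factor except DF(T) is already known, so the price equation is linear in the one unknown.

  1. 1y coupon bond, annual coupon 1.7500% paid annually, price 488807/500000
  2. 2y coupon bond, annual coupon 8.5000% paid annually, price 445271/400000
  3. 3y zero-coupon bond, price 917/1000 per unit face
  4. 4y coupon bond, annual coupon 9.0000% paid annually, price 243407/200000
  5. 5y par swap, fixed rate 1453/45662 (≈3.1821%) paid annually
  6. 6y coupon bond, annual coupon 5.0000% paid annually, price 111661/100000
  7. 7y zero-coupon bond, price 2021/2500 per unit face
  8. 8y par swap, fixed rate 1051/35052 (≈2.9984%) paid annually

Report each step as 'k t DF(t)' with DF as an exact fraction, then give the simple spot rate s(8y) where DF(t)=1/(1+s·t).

1 1 1201/1250
2 2 9507/10000
3 3 917/1000
4 4 883/1000
5 5 8547/10000
6 6 423/500
7 7 2021/2500
8 8 3949/5000
s(8y) = (1/(3949/5000) − 1)/(8) = 1051/31592 ≈ 3.3268%

step 1 [1y] bond c/1=7/400: DF=(488807/500000 − 7/400·(0))/(1+7/400) = 1201/1250 ≈ 0.960800
step 2 [2y] bond c/1=17/200: DF=(445271/400000 − 17/200·(0.960800))/(1+17/200) = 9507/10000 ≈ 0.950700
step 3 [3y] zero: DF = P = 917/1000 ≈ 0.917000
step 4 [4y] bond c/1=9/100: DF=(243407/200000 − 9/100·(0.960800+0.950700+0.917000))/(1+9/100) = 883/1000 ≈ 0.883000
step 5 [5y] swap r/1=1453/45662: DF=(1 − 1453/45662·(0.960800+0.950700+0.917000+0.883000))/(1+1453/45662) = 8547/10000 ≈ 0.854700
step 6 [6y] bond c/1=1/20: DF=(111661/100000 − 1/20·(0.960800+0.950700+0.917000+0.883000+0.854700))/(1+1/20) = 423/500 ≈ 0.846000
step 7 [7y] zero: DF = P = 2021/2500 ≈ 0.808400
step 8 [8y] swap r/1=1051/35052: DF=(1 − 1051/35052·(0.960800+0.950700+0.917000+0.883000+0.854700+0.846000+0.808400))/(1+1051/35052) = 3949/5000 ≈ 0.789800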